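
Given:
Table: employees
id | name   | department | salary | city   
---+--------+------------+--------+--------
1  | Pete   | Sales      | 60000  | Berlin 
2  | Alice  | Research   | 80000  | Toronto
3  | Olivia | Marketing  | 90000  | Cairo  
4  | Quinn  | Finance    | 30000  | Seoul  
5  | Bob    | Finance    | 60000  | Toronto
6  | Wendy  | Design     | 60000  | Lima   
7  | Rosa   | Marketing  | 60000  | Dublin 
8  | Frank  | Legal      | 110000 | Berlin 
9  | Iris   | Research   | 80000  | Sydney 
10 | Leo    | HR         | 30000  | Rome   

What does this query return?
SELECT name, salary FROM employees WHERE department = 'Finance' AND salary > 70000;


Filtering: department = 'Finance' AND salary > 70000
Matching: 0 rows

Empty result set (0 rows)


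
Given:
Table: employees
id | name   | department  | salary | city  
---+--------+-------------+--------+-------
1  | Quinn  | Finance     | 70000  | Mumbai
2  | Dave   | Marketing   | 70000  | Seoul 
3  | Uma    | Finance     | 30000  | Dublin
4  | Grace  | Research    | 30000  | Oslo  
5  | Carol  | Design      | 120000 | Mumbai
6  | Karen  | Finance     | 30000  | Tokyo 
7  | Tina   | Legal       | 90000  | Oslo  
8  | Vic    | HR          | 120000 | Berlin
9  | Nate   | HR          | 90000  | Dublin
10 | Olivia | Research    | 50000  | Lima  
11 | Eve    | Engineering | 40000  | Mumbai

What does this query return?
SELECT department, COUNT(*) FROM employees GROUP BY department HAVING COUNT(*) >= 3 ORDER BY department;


Groups with count >= 3:
  Finance: 3 -> PASS
  Design: 1 -> filtered out
  Engineering: 1 -> filtered out
  HR: 2 -> filtered out
  Legal: 1 -> filtered out
  Marketing: 1 -> filtered out
  Research: 2 -> filtered out


1 groups:
Finance, 3


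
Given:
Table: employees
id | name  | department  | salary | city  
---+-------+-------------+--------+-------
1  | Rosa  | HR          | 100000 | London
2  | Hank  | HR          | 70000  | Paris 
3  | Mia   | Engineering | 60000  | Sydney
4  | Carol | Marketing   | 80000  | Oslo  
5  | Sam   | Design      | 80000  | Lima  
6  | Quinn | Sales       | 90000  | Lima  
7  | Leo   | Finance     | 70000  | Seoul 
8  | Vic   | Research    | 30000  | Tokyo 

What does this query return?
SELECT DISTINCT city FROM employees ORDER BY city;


All 'city' values (row order): London, Paris, Sydney, Oslo, Lima, Lima, Seoul, Tokyo
Removing duplicates leaves 7 unique value(s).

7 values:
Lima
London
Oslo
Paris
Seoul
Sydney
Tokyo


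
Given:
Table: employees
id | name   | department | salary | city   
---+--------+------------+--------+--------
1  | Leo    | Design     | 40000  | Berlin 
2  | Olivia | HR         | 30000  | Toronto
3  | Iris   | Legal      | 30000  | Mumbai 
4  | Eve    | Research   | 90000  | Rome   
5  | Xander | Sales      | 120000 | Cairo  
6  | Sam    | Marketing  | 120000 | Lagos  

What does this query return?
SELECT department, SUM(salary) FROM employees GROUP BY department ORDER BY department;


Summing salary within each department:
  Design: 40000 = 40000
  HR: 30000 = 30000
  Legal: 30000 = 30000
  Marketing: 120000 = 120000
  Research: 90000 = 90000
  Sales: 120000 = 120000


6 groups:
Design, 40000
HR, 30000
Legal, 30000
Marketing, 120000
Research, 90000
Sales, 120000


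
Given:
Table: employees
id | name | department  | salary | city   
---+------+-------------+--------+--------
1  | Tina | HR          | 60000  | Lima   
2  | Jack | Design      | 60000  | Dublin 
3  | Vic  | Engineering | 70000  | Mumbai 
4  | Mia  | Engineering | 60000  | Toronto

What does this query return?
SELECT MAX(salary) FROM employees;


Salaries: 60000, 60000, 70000, 60000
MAX = 70000

70000


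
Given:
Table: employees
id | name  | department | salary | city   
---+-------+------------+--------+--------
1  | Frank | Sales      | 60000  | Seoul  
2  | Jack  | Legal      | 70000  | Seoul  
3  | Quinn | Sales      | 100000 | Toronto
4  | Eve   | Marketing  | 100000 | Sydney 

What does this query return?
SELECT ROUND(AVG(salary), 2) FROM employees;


SUM(salary) = 330000
COUNT = 4
ROUND(AVG, 2) = ROUND(330000 / 4, 2) = 82500.0

82500.0


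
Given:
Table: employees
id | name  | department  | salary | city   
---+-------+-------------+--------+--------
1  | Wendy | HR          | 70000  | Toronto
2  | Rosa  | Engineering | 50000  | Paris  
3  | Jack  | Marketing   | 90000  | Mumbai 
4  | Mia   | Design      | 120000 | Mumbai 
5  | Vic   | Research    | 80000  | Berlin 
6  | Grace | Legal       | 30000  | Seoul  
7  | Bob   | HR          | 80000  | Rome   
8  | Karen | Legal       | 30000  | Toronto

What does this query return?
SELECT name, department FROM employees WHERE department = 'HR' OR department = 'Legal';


Filtering: department = 'HR' OR 'Legal'
Matching: 4 rows

4 rows:
Wendy, HR
Grace, Legal
Bob, HR
Karen, Legal


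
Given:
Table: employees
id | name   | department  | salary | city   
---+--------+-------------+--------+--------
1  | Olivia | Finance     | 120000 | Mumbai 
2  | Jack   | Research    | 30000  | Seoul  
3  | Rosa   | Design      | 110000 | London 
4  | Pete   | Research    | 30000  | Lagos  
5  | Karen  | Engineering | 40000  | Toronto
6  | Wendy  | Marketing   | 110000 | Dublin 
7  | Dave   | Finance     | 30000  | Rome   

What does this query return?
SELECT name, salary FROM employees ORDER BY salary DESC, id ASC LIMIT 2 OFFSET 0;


Sort by salary DESC (id ASC tiebreak), then skip 0 and take 2
Rows 1 through 2

2 rows:
Olivia, 120000
Rosa, 110000


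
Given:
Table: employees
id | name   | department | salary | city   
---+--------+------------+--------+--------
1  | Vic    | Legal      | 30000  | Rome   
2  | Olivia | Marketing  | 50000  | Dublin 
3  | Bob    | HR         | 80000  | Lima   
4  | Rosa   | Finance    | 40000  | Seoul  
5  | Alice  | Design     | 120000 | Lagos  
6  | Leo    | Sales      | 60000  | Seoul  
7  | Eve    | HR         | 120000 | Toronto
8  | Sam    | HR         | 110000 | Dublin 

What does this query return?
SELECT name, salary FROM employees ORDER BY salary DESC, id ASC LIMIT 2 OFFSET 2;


Sort by salary DESC (id ASC tiebreak), then skip 2 and take 2
Rows 3 through 4

2 rows:
Sam, 110000
Bob, 80000


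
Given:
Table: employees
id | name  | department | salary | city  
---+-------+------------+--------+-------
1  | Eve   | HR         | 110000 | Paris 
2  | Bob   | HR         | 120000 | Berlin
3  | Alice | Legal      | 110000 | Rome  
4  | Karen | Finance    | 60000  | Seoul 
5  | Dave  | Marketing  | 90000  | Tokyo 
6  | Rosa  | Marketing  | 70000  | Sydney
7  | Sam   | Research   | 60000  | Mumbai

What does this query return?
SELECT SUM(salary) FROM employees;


SUM(salary) = 110000 + 120000 + 110000 + 60000 + 90000 + 70000 + 60000 = 620000

620000


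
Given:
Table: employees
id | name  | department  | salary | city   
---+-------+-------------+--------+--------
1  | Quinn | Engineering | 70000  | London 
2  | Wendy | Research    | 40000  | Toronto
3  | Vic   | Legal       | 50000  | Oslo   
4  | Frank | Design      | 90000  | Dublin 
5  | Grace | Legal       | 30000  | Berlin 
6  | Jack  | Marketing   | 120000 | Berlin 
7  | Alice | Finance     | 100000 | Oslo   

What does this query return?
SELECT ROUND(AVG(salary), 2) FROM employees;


SUM(salary) = 500000
COUNT = 7
ROUND(AVG, 2) = ROUND(500000 / 7, 2) = 71428.57

71428.57


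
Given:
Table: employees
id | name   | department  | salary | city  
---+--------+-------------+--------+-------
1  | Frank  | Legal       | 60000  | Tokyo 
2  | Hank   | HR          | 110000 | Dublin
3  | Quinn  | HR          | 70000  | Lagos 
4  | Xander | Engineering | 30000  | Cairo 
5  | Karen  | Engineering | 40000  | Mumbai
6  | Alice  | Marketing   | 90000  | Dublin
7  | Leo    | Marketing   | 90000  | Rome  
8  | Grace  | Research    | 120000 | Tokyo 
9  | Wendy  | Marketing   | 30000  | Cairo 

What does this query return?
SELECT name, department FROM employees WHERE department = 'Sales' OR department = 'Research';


Filtering: department = 'Sales' OR 'Research'
Matching: 1 rows

1 rows:
Grace, Research


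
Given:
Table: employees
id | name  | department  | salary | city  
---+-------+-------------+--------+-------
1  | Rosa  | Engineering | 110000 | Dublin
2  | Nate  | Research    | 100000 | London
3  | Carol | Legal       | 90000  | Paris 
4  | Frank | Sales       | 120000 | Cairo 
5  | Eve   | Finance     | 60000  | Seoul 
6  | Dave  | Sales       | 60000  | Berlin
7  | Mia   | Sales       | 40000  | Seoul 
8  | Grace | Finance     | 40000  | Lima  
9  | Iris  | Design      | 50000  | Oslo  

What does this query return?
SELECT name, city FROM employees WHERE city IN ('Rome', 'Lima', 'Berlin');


Filtering: city IN ('Rome', 'Lima', 'Berlin')
Matching: 2 rows

2 rows:
Dave, Berlin
Grace, Lima


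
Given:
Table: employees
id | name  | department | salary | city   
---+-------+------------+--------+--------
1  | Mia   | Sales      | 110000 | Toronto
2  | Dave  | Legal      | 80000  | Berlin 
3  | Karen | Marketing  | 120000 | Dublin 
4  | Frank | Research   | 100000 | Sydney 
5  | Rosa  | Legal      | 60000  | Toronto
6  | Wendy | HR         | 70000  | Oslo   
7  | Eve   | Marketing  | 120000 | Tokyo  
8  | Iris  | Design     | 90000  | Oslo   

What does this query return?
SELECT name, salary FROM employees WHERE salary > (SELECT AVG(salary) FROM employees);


Subquery: AVG(salary) = 93750.0
Filtering: salary > 93750.0
  Mia (110000) -> MATCH
  Karen (120000) -> MATCH
  Frank (100000) -> MATCH
  Eve (120000) -> MATCH


4 rows:
Mia, 110000
Karen, 120000
Frank, 100000
Eve, 120000


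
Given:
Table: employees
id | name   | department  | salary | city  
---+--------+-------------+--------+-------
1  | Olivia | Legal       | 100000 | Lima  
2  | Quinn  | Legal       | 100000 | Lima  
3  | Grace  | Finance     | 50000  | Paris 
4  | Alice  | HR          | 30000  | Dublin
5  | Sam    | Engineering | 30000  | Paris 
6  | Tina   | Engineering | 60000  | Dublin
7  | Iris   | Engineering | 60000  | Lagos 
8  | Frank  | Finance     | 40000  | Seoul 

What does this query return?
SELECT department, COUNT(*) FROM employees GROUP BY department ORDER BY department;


Assigning each row to its department group:
  Olivia -> Legal
  Quinn -> Legal
  Grace -> Finance
  Alice -> HR
  Sam -> Engineering
  Tina -> Engineering
  Iris -> Engineering
  Frank -> Finance


4 groups:
Engineering, 3
Finance, 2
HR, 1
Legal, 2


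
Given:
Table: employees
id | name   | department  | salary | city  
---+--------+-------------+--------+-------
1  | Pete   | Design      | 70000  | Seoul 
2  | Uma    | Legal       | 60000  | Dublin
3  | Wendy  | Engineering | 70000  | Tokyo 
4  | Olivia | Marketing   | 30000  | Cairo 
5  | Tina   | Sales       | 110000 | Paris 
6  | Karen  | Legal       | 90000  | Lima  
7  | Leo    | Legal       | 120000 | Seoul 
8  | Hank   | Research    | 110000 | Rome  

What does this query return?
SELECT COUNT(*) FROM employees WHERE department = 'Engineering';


Counting rows where department = 'Engineering'
  Wendy -> MATCH


1


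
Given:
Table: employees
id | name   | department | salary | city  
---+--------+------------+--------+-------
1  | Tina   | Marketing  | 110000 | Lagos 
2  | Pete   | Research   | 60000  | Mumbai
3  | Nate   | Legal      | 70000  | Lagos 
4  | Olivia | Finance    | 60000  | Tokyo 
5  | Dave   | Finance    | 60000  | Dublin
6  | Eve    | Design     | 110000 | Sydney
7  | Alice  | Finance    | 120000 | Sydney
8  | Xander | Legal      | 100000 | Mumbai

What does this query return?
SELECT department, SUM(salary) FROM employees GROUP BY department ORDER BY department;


Summing salary within each department:
  Design: 110000 = 110000
  Finance: 60000 + 60000 + 120000 = 240000
  Legal: 70000 + 100000 = 170000
  Marketing: 110000 = 110000
  Research: 60000 = 60000


5 groups:
Design, 110000
Finance, 240000
Legal, 170000
Marketing, 110000
Research, 60000


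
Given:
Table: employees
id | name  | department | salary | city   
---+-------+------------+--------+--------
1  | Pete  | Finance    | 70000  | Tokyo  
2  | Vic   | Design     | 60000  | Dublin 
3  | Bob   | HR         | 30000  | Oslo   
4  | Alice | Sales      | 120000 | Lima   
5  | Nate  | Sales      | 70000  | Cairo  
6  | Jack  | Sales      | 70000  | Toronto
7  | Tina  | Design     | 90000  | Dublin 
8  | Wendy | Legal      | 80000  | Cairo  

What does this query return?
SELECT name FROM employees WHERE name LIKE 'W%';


LIKE 'W%' matches names starting with 'W'
Matching: 1

1 rows:
Wendy


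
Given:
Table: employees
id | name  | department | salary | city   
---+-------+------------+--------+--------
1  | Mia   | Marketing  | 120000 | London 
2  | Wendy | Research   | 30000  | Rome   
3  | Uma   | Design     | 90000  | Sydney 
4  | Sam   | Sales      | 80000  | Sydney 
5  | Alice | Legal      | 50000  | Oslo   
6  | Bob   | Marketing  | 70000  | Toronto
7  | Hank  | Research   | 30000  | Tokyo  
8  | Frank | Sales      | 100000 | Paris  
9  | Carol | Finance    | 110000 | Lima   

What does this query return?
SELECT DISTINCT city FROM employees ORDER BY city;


All 'city' values (row order): London, Rome, Sydney, Sydney, Oslo, Toronto, Tokyo, Paris, Lima
Removing duplicates leaves 8 unique value(s).

8 values:
Lima
London
Oslo
Paris
Rome
Sydney
Tokyo
Toronto


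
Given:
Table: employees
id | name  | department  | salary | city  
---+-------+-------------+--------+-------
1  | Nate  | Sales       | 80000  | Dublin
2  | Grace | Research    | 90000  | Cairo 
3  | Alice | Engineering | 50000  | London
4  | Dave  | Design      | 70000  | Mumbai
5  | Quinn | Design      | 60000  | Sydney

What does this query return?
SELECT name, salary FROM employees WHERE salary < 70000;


Filtering: salary < 70000
Matching: 2 rows

2 rows:
Alice, 50000
Quinn, 60000


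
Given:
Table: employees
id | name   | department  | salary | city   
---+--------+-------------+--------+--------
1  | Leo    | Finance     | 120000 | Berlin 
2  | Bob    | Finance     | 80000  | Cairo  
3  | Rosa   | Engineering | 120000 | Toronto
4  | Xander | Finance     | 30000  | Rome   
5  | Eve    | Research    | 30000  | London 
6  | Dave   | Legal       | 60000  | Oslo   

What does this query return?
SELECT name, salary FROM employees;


Projecting columns: name, salary

6 rows:
Leo, 120000
Bob, 80000
Rosa, 120000
Xander, 30000
Eve, 30000
Dave, 60000


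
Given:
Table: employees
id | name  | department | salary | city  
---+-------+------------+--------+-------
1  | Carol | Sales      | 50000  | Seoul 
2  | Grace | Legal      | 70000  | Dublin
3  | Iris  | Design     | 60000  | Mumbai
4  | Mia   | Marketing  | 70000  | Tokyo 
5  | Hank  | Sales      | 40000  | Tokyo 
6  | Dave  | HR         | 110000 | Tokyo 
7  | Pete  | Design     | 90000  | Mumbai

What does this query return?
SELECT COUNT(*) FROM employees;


COUNT(*) counts all rows

7


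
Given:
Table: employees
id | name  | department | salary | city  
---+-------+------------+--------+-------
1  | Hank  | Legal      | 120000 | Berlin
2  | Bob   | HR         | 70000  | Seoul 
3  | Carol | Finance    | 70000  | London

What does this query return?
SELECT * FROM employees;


SELECT * returns all 3 rows with all columns

3 rows:
1, Hank, Legal, 120000, Berlin
2, Bob, HR, 70000, Seoul
3, Carol, Finance, 70000, London


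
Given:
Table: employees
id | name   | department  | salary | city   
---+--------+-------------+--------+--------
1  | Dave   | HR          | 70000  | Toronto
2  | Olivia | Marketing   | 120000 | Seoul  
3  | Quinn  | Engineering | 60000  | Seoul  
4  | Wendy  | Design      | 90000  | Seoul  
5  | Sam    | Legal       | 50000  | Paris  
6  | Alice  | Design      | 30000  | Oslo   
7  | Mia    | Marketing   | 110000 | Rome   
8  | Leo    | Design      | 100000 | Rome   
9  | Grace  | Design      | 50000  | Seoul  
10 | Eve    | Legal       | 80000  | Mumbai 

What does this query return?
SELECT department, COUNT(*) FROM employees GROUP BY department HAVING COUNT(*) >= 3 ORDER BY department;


Groups with count >= 3:
  Design: 4 -> PASS
  Engineering: 1 -> filtered out
  HR: 1 -> filtered out
  Legal: 2 -> filtered out
  Marketing: 2 -> filtered out


1 groups:
Design, 4


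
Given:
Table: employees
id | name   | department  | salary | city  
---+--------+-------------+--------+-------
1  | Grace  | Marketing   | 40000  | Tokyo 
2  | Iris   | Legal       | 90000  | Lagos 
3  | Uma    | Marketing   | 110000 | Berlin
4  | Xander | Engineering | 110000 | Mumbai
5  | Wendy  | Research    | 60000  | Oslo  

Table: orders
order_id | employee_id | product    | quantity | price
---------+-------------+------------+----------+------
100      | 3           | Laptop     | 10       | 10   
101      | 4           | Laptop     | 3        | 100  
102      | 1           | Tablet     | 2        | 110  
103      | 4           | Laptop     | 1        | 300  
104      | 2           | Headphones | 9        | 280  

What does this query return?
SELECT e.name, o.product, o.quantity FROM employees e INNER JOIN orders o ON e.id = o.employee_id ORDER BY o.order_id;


Joining employees.id = orders.employee_id:
  employee Uma (id=3) -> order Laptop
  employee Xander (id=4) -> order Laptop
  employee Grace (id=1) -> order Tablet
  employee Xander (id=4) -> order Laptop
  employee Iris (id=2) -> order Headphones


5 rows:
Uma, Laptop, 10
Xander, Laptop, 3
Grace, Tablet, 2
Xander, Laptop, 1
Iris, Headphones, 9


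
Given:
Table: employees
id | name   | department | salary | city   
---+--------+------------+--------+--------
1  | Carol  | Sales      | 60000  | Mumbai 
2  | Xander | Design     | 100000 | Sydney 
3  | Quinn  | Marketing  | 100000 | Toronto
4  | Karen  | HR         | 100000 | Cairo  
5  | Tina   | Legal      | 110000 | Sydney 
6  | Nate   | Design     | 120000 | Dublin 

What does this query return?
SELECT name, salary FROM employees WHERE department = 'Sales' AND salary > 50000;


Filtering: department = 'Sales' AND salary > 50000
Matching: 1 rows

1 rows:
Carol, 60000


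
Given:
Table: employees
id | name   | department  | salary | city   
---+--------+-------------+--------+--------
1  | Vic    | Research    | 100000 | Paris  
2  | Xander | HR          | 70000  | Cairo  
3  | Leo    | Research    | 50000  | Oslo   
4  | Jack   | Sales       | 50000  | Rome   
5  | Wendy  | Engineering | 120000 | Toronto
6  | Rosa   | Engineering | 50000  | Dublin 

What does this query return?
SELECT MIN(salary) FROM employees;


Salaries: 100000, 70000, 50000, 50000, 120000, 50000
MIN = 50000

50000


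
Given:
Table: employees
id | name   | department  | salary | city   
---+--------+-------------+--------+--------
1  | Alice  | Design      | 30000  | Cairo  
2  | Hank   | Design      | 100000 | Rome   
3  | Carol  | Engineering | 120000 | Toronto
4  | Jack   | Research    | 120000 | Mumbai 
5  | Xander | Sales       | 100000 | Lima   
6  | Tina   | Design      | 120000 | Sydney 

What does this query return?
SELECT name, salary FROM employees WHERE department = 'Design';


Filtering: department = 'Design'
Matching rows: 3

3 rows:
Alice, 30000
Hank, 100000
Tina, 120000


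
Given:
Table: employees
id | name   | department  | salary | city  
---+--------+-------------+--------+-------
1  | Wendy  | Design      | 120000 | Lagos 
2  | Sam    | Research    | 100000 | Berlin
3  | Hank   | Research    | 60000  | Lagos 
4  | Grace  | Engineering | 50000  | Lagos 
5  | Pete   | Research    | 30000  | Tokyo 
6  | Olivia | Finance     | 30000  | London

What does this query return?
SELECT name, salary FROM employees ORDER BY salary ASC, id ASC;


Sorting by salary ASC, then id ASC for ties

6 rows:
Pete, 30000
Olivia, 30000
Grace, 50000
Hank, 60000
Sam, 100000
Wendy, 120000


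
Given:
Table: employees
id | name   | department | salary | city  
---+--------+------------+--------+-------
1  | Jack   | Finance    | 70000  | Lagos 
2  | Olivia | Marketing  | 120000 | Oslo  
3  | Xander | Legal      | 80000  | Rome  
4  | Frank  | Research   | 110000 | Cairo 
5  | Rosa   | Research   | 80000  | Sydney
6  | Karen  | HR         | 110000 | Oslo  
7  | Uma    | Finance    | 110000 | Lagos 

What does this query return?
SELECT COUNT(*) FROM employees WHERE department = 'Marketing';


Counting rows where department = 'Marketing'
  Olivia -> MATCH


1


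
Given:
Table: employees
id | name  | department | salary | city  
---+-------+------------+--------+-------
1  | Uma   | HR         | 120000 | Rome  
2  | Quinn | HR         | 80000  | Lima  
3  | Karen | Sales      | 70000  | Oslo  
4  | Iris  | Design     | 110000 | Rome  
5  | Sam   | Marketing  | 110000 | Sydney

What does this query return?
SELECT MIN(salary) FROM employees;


Salaries: 120000, 80000, 70000, 110000, 110000
MIN = 70000

70000


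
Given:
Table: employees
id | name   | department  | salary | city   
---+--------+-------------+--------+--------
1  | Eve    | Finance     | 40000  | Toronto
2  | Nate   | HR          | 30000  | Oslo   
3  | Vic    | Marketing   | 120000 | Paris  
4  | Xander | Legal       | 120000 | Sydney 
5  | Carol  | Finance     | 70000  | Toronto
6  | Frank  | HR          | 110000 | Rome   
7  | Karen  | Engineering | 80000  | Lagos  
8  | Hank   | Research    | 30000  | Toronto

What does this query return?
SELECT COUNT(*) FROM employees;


COUNT(*) counts all rows

8


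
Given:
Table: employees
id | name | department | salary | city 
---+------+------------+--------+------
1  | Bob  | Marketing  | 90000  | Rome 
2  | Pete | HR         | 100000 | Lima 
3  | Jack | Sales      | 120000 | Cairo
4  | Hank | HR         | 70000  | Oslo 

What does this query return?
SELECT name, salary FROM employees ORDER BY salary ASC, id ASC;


Sorting by salary ASC, then id ASC for ties

4 rows:
Hank, 70000
Bob, 90000
Pete, 100000
Jack, 120000


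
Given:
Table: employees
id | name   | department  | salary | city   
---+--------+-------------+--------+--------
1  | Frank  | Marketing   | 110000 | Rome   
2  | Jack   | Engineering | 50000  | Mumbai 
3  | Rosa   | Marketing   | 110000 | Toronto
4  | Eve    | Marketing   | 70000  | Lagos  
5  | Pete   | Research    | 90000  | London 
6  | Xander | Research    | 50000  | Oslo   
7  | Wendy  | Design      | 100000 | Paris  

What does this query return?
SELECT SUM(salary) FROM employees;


SUM(salary) = 110000 + 50000 + 110000 + 70000 + 90000 + 50000 + 100000 = 580000

580000


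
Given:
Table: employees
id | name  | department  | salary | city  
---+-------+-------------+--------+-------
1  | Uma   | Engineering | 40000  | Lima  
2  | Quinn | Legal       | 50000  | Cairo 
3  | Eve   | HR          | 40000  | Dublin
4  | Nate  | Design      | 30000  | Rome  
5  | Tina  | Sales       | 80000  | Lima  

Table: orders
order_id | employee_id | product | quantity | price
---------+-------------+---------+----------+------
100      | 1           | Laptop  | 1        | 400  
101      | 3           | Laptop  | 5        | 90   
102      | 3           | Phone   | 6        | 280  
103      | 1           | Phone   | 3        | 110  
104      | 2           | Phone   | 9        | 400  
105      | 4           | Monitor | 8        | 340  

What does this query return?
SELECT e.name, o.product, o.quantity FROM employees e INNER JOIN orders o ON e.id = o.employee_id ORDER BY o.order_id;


Joining employees.id = orders.employee_id:
  employee Uma (id=1) -> order Laptop
  employee Eve (id=3) -> order Laptop
  employee Eve (id=3) -> order Phone
  employee Uma (id=1) -> order Phone
  employee Quinn (id=2) -> order Phone
  employee Nate (id=4) -> order Monitor


6 rows:
Uma, Laptop, 1
Eve, Laptop, 5
Eve, Phone, 6
Uma, Phone, 3
Quinn, Phone, 9
Nate, Monitor, 8


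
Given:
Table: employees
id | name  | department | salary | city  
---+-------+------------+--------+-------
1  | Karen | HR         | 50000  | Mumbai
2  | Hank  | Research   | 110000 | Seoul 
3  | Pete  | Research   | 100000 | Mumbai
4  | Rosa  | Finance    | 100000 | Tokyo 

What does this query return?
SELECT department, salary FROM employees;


Projecting columns: department, salary

4 rows:
HR, 50000
Research, 110000
Research, 100000
Finance, 100000


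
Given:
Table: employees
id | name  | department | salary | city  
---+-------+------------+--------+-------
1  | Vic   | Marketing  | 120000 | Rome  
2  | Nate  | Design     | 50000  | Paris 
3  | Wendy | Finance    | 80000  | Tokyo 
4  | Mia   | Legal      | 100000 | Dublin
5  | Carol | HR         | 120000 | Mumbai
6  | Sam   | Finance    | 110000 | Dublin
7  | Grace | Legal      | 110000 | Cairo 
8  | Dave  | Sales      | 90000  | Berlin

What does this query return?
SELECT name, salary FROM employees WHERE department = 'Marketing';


Filtering: department = 'Marketing'
Matching rows: 1

1 rows:
Vic, 120000


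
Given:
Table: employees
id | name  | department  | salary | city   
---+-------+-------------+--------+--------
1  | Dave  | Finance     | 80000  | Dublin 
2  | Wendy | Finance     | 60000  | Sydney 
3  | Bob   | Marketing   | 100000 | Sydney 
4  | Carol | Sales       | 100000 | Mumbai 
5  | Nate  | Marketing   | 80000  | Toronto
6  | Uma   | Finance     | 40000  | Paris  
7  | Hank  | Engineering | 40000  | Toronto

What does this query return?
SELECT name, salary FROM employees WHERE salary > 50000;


Filtering: salary > 50000
Matching: 5 rows

5 rows:
Dave, 80000
Wendy, 60000
Bob, 100000
Carol, 100000
Nate, 80000


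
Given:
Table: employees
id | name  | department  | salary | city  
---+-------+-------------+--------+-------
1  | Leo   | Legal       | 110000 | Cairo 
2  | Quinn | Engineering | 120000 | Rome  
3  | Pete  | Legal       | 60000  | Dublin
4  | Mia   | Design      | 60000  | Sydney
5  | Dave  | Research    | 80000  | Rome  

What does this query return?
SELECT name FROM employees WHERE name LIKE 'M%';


LIKE 'M%' matches names starting with 'M'
Matching: 1

1 rows:
Mia


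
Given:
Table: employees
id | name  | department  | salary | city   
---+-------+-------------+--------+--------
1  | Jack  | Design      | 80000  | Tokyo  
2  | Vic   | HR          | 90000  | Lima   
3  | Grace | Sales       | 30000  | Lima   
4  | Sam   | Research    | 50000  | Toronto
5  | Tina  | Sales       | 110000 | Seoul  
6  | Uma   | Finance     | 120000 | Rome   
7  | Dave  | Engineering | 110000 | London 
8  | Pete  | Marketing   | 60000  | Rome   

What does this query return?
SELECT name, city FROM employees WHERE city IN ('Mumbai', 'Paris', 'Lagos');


Filtering: city IN ('Mumbai', 'Paris', 'Lagos')
Matching: 0 rows

Empty result set (0 rows)


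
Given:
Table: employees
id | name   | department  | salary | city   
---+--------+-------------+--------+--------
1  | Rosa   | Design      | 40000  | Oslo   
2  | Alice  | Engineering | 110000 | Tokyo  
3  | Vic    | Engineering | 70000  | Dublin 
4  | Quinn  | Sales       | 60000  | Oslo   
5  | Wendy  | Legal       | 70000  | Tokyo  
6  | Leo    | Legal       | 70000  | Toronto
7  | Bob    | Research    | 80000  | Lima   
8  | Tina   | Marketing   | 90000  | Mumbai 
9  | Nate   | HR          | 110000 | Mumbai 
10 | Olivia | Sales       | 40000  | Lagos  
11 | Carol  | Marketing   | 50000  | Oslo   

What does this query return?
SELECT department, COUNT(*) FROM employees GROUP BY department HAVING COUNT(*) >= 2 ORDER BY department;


Groups with count >= 2:
  Engineering: 2 -> PASS
  Legal: 2 -> PASS
  Marketing: 2 -> PASS
  Sales: 2 -> PASS
  Design: 1 -> filtered out
  HR: 1 -> filtered out
  Research: 1 -> filtered out


4 groups:
Engineering, 2
Legal, 2
Marketing, 2
Sales, 2


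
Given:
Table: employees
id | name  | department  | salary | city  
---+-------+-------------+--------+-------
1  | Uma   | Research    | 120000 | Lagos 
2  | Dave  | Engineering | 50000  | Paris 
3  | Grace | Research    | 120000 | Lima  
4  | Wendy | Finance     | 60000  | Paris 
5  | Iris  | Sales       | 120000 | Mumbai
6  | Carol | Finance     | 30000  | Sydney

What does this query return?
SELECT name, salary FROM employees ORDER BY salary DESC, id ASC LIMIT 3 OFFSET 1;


Sort by salary DESC (id ASC tiebreak), then skip 1 and take 3
Rows 2 through 4

3 rows:
Grace, 120000
Iris, 120000
Wendy, 60000


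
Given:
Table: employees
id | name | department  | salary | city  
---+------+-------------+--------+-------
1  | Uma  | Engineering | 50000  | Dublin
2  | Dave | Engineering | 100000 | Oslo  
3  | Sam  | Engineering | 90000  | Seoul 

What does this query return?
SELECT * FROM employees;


SELECT * returns all 3 rows with all columns

3 rows:
1, Uma, Engineering, 50000, Dublin
2, Dave, Engineering, 100000, Oslo
3, Sam, Engineering, 90000, Seoul


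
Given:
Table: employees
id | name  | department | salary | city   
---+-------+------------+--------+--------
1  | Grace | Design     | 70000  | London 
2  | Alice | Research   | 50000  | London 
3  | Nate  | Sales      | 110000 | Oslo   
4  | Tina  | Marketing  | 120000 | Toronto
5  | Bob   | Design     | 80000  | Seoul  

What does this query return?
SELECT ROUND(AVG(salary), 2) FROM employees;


SUM(salary) = 430000
COUNT = 5
ROUND(AVG, 2) = ROUND(430000 / 5, 2) = 86000.0

86000.0


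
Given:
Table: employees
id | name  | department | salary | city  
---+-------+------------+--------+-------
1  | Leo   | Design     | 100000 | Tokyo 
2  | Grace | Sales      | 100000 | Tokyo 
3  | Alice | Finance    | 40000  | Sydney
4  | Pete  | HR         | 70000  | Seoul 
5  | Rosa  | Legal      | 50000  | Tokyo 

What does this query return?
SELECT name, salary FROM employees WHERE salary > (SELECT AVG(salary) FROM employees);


Subquery: AVG(salary) = 72000.0
Filtering: salary > 72000.0
  Leo (100000) -> MATCH
  Grace (100000) -> MATCH


2 rows:
Leo, 100000
Grace, 100000


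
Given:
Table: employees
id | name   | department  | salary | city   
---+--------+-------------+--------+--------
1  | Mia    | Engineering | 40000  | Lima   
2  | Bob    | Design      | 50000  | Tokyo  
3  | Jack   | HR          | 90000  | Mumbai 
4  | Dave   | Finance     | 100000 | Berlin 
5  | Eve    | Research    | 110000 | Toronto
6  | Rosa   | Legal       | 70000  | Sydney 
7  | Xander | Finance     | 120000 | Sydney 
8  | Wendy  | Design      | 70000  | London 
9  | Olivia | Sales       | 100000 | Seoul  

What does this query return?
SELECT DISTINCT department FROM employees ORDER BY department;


All 'department' values (row order): Engineering, Design, HR, Finance, Research, Legal, Finance, Design, Sales
Removing duplicates leaves 7 unique value(s).

7 values:
Design
Engineering
Finance
HR
Legal
Research
Sales


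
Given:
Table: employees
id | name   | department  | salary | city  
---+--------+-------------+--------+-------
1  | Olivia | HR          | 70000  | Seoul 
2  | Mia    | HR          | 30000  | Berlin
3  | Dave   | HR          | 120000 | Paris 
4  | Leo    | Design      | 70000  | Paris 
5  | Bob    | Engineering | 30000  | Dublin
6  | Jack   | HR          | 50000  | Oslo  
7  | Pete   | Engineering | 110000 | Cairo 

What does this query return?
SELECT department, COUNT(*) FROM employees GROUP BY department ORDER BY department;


Assigning each row to its department group:
  Olivia -> HR
  Mia -> HR
  Dave -> HR
  Leo -> Design
  Bob -> Engineering
  Jack -> HR
  Pete -> Engineering


3 groups:
Design, 1
Engineering, 2
HR, 4


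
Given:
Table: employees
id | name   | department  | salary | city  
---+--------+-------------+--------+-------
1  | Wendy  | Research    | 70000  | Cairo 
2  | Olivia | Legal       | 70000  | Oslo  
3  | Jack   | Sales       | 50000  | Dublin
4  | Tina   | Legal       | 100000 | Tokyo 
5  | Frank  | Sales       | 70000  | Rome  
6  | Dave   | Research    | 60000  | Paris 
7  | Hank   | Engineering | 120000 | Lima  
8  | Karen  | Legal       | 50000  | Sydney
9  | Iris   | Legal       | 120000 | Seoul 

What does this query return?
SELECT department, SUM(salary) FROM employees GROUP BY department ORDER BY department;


Summing salary within each department:
  Engineering: 120000 = 120000
  Legal: 70000 + 100000 + 50000 + 120000 = 340000
  Research: 70000 + 60000 = 130000
  Sales: 50000 + 70000 = 120000


4 groups:
Engineering, 120000
Legal, 340000
Research, 130000
Sales, 120000


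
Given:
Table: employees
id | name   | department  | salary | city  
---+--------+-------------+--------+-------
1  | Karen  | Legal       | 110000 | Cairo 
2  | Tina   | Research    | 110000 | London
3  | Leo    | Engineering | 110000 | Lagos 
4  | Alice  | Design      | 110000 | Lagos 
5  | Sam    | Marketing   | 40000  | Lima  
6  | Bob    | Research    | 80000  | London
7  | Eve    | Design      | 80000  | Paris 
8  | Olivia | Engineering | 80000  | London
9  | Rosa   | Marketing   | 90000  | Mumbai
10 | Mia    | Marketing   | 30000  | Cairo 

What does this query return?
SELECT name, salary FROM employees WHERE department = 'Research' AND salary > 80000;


Filtering: department = 'Research' AND salary > 80000
Matching: 1 rows

1 rows:
Tina, 110000


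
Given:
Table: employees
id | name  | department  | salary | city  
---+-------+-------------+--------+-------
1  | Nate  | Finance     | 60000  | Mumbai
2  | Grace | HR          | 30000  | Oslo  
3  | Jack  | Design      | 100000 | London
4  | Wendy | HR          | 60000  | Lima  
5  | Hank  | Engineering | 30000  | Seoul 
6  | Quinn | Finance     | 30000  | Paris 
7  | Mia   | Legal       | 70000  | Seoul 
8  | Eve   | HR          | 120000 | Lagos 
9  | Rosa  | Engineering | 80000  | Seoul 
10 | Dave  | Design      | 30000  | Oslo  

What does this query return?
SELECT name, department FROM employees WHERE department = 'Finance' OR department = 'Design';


Filtering: department = 'Finance' OR 'Design'
Matching: 4 rows

4 rows:
Nate, Finance
Jack, Design
Quinn, Finance
Dave, Design


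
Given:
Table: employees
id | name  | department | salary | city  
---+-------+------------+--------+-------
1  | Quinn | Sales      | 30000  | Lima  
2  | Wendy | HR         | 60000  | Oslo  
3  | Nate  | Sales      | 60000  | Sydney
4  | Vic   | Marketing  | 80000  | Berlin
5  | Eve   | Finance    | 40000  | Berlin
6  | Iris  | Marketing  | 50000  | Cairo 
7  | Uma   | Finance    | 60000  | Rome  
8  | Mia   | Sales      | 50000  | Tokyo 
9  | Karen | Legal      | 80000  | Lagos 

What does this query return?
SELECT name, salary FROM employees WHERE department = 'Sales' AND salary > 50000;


Filtering: department = 'Sales' AND salary > 50000
Matching: 1 rows

1 rows:
Nate, 60000


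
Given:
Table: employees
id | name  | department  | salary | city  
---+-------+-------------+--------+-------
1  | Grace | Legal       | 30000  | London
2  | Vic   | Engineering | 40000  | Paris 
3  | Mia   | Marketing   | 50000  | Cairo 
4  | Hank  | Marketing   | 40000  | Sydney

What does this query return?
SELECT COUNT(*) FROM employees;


COUNT(*) counts all rows

4


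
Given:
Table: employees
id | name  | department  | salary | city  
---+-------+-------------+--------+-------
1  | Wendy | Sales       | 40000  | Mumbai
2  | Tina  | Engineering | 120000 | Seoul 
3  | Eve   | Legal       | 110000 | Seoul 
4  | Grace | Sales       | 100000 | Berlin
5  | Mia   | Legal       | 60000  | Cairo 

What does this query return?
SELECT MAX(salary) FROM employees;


Salaries: 40000, 120000, 110000, 100000, 60000
MAX = 120000

120000


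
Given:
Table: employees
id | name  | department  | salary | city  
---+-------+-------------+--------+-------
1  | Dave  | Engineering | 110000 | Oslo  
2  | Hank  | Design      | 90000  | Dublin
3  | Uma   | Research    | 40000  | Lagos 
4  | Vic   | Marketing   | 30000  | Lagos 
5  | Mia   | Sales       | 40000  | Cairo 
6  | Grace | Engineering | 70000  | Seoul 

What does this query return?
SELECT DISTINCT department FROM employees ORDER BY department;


All 'department' values (row order): Engineering, Design, Research, Marketing, Sales, Engineering
Removing duplicates leaves 5 unique value(s).

5 values:
Design
Engineering
Marketing
Research
Sales


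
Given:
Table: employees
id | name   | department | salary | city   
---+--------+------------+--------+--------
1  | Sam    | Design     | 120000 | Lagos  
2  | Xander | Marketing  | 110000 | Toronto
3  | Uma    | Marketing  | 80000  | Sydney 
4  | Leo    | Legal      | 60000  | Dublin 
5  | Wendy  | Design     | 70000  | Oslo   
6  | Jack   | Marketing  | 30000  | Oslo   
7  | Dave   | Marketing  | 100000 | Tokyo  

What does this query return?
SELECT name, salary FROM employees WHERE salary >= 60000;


Filtering: salary >= 60000
Matching: 6 rows

6 rows:
Sam, 120000
Xander, 110000
Uma, 80000
Leo, 60000
Wendy, 70000
Dave, 100000


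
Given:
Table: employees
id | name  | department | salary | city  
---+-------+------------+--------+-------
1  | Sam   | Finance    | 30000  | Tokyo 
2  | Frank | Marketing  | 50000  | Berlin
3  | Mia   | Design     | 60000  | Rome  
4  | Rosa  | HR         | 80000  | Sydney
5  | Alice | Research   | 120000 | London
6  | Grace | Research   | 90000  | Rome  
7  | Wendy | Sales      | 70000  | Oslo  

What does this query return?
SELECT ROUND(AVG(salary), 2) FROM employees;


SUM(salary) = 500000
COUNT = 7
ROUND(AVG, 2) = ROUND(500000 / 7, 2) = 71428.57

71428.57


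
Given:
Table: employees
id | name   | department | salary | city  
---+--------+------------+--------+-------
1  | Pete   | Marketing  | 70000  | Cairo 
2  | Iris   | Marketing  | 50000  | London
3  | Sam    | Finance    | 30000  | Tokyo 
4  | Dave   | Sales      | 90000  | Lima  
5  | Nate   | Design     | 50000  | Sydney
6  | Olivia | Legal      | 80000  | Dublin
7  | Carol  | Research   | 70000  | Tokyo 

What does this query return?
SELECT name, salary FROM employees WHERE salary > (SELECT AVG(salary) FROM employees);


Subquery: AVG(salary) = 62857.14
Filtering: salary > 62857.14
  Pete (70000) -> MATCH
  Dave (90000) -> MATCH
  Olivia (80000) -> MATCH
  Carol (70000) -> MATCH


4 rows:
Pete, 70000
Dave, 90000
Olivia, 80000
Carol, 70000


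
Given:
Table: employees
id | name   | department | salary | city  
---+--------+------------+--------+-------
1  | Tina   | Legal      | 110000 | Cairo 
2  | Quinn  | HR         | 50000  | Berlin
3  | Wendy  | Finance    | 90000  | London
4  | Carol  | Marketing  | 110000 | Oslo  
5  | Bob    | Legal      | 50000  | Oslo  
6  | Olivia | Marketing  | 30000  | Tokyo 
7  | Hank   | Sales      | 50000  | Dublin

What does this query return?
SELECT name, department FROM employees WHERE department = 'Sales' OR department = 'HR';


Filtering: department = 'Sales' OR 'HR'
Matching: 2 rows

2 rows:
Quinn, HR
Hank, Sales


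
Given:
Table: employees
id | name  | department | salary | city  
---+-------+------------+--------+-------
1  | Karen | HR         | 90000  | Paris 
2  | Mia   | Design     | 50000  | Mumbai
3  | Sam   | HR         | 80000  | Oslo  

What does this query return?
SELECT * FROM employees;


SELECT * returns all 3 rows with all columns

3 rows:
1, Karen, HR, 90000, Paris
2, Mia, Design, 50000, Mumbai
3, Sam, HR, 80000, Oslo


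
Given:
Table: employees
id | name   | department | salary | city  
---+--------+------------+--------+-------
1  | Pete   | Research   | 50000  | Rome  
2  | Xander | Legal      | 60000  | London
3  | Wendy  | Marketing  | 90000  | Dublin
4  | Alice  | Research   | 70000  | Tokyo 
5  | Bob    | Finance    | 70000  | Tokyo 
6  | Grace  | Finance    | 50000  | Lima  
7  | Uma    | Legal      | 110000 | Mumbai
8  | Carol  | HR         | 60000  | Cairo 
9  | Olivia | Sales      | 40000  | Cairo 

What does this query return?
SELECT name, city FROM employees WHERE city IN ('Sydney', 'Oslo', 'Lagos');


Filtering: city IN ('Sydney', 'Oslo', 'Lagos')
Matching: 0 rows

Empty result set (0 rows)


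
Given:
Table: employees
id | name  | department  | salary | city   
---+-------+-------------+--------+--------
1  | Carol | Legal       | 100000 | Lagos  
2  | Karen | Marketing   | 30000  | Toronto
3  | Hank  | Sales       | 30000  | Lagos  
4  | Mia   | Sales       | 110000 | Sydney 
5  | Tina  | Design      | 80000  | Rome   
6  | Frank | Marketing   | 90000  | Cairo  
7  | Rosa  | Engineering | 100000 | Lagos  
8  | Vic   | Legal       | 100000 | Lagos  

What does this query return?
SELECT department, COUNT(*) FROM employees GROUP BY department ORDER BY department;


Assigning each row to its department group:
  Carol -> Legal
  Karen -> Marketing
  Hank -> Sales
  Mia -> Sales
  Tina -> Design
  Frank -> Marketing
  Rosa -> Engineering
  Vic -> Legal


5 groups:
Design, 1
Engineering, 1
Legal, 2
Marketing, 2
Sales, 2
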